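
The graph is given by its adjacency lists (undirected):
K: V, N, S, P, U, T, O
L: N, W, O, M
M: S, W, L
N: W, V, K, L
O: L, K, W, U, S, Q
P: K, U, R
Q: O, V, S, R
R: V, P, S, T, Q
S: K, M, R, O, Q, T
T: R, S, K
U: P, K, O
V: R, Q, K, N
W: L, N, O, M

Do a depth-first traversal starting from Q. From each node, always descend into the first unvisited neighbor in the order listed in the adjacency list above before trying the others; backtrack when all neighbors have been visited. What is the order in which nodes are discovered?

Q -> O -> L -> N -> W -> M -> S -> K -> V -> R -> P -> U -> T

Visit Q
Q → O
O → L
L → N
N → W
W → M
M → S
S → K
K → V
V → R
R → P
P → U
R → T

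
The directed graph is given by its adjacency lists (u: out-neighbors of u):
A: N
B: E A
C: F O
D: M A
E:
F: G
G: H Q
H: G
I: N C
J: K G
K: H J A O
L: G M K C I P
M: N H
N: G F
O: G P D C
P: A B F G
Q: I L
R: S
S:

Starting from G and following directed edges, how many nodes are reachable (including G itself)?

BFS from G visits: G, H, Q, I, L, N, C, M, K, P, F, O, J, A, B, D, E
Reachable nodes: 17 of 19 total.

17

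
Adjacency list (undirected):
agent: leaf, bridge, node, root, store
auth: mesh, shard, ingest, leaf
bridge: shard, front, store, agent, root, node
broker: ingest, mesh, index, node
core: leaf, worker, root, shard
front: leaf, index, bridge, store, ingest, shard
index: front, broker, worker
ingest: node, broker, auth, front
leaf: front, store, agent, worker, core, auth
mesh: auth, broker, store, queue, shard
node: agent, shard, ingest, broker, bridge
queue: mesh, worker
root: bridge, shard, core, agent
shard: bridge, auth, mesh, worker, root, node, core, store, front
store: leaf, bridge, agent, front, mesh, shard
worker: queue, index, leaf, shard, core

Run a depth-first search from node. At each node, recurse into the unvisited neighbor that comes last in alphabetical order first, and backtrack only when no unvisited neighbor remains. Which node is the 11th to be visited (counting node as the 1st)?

Visit node
node → shard
shard → worker
worker → queue
queue → mesh
mesh → store
store → leaf
leaf → front
front → ingest
ingest → broker
broker → index
ingest → auth
front → bridge
bridge → root
root → core
root → agent

Visit order: node, shard, worker, queue, mesh, store, leaf, front, ingest, broker, index, auth, bridge, root, core, agent

index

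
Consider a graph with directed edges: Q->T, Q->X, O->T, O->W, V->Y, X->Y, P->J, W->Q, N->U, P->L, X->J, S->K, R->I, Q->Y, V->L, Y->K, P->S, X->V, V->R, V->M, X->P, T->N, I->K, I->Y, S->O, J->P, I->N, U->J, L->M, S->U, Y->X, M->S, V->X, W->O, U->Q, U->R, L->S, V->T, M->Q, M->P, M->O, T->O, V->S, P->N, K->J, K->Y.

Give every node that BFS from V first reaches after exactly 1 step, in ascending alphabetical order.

Level 0: V
Level 1: L, M, R, S, T, X, Y
Level 2: I, J, K, N, O, P, Q, U
Level 3: W

L, M, R, S, T, X, Y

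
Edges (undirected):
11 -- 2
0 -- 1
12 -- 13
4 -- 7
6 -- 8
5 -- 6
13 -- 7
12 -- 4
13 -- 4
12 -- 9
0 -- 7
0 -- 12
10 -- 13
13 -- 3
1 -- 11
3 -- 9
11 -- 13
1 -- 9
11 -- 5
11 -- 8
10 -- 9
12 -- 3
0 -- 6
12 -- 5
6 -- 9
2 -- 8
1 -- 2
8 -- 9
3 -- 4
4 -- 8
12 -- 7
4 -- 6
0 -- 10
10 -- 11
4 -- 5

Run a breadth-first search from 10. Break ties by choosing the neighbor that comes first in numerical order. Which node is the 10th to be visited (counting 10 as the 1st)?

3

Visit 10; enqueue 0, 9, 11, 13 → queue [0, 9, 11, 13]
Visit 0; enqueue 1, 6, 7, 12 → queue [9, 11, 13, 1, 6, 7, 12]
Visit 9; enqueue 3, 8 → queue [11, 13, 1, 6, 7, 12, 3, 8]
Visit 11; enqueue 2, 5 → queue [13, 1, 6, 7, 12, 3, 8, 2, 5]
Visit 13; enqueue 4 → queue [1, 6, 7, 12, 3, 8, 2, 5, 4]
Visit 1 → queue [6, 7, 12, 3, 8, 2, 5, 4]
Visit 6 → queue [7, 12, 3, 8, 2, 5, 4]
Visit 7 → queue [12, 3, 8, 2, 5, 4]
Visit 12 → queue [3, 8, 2, 5, 4]
Visit 3 → queue [8, 2, 5, 4]
Visit 8 → queue [2, 5, 4]
Visit 2 → queue [5, 4]
Visit 5 → queue [4]
Visit 4 → queue []

Visit order: 10, 0, 9, 11, 13, 1, 6, 7, 12, 3, 8, 2, 5, 4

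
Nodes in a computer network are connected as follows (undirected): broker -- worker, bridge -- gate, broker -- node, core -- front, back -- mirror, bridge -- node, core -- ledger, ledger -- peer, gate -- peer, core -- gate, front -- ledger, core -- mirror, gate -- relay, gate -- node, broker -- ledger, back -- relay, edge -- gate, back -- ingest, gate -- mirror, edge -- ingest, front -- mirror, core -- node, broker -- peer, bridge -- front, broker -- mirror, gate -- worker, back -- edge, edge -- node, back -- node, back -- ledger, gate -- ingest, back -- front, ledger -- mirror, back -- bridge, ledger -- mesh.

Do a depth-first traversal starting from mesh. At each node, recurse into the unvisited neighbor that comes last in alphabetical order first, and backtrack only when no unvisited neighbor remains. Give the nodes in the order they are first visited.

Visit mesh
mesh → ledger
ledger → peer
peer → gate
gate → worker
worker → broker
broker → node
node → edge
edge → ingest
ingest → back
back → relay
back → mirror
mirror → front
front → core
front → bridge

mesh, ledger, peer, gate, worker, broker, node, edge, ingest, back, relay, mirror, front, core, bridge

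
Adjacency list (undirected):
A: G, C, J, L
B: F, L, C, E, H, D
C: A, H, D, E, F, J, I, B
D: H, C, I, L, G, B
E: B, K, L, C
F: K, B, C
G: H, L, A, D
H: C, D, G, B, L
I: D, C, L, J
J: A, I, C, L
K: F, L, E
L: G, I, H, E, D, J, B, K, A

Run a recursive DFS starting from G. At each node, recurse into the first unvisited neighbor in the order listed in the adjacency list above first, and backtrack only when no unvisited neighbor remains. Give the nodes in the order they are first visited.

Visit G
G → H
H → C
C → A
A → J
J → I
I → D
D → L
L → E
E → B
B → F
F → K

G, H, C, A, J, I, D, L, E, B, F, K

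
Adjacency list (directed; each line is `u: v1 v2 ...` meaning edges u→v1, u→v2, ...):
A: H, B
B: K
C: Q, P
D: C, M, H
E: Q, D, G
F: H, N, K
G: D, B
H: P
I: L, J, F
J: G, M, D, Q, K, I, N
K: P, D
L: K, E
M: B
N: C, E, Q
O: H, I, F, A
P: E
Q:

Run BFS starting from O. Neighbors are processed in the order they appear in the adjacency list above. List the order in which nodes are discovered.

O, H, I, F, A, P, L, J, N, K, B, E, G, M, D, Q, C

Visit O; enqueue H, I, F, A → queue [H, I, F, A]
Visit H; enqueue P → queue [I, F, A, P]
Visit I; enqueue L, J → queue [F, A, P, L, J]
Visit F; enqueue N, K → queue [A, P, L, J, N, K]
Visit A; enqueue B → queue [P, L, J, N, K, B]
Visit P; enqueue E → queue [L, J, N, K, B, E]
Visit L → queue [J, N, K, B, E]
Visit J; enqueue G, M, D, Q → queue [N, K, B, E, G, M, D, Q]
Visit N; enqueue C → queue [K, B, E, G, M, D, Q, C]
Visit K → queue [B, E, G, M, D, Q, C]
Visit B → queue [E, G, M, D, Q, C]
Visit E → queue [G, M, D, Q, C]
Visit G → queue [M, D, Q, C]
Visit M → queue [D, Q, C]
Visit D → queue [Q, C]
Visit Q → queue [C]
Visit C → queue []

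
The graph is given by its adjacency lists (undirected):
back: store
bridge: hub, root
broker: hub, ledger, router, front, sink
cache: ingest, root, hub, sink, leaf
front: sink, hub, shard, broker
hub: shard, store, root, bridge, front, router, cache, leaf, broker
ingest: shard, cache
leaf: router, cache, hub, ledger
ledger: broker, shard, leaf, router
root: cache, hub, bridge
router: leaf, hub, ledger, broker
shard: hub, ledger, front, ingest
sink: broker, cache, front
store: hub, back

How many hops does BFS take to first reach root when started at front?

Level 0: front
Level 1: broker, hub, shard, sink
Level 2: bridge, cache, ingest, leaf, ledger, root, router, store
Level 3: back
root first appears at level 2.

2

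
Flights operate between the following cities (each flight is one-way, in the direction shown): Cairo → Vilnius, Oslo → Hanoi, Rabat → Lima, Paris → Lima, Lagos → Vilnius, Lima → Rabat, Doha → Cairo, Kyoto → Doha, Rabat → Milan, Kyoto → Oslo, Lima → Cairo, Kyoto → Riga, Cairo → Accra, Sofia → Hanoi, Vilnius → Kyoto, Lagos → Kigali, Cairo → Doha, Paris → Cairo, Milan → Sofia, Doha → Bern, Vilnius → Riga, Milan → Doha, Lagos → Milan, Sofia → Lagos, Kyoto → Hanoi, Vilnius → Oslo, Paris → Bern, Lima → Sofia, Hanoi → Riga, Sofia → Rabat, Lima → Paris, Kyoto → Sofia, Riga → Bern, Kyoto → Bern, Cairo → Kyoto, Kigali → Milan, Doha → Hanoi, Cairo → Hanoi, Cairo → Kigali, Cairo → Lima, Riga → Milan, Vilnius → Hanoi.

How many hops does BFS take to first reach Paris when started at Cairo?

2

Level 0: Cairo
Level 1: Accra, Doha, Hanoi, Kigali, Kyoto, Lima, Vilnius
Level 2: Bern, Milan, Oslo, Paris, Rabat, Riga, Sofia
Level 3: Lagos
Paris first appears at level 2.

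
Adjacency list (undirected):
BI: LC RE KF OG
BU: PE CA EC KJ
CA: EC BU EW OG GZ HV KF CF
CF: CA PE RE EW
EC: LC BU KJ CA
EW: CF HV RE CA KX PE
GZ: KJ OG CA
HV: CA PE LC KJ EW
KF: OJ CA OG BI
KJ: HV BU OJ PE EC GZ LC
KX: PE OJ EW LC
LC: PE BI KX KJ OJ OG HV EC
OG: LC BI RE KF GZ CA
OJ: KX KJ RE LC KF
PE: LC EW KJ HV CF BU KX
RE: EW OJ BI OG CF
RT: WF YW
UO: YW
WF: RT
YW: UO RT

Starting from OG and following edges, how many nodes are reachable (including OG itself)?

16

BFS from OG visits: OG, BI, CA, GZ, KF, LC, RE, BU, CF, EC, EW, HV, KJ, OJ, KX, PE
Reachable nodes: 16 of 20 total.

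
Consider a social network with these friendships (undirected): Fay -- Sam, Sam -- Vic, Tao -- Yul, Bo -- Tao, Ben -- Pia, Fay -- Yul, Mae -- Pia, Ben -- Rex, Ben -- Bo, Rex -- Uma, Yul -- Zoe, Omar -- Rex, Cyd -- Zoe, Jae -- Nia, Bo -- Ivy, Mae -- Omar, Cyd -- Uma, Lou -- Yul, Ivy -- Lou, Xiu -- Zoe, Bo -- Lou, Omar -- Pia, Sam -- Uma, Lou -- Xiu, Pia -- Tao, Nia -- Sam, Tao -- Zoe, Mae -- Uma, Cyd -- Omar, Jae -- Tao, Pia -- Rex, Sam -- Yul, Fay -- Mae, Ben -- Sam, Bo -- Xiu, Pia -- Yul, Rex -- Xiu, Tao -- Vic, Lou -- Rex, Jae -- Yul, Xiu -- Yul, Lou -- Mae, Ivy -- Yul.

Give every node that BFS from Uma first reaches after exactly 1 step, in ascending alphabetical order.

Cyd, Mae, Rex, Sam

Level 0: Uma
Level 1: Cyd, Mae, Rex, Sam
Level 2: Ben, Fay, Lou, Nia, Omar, Pia, Vic, Xiu, Yul, Zoe
Level 3: Bo, Ivy, Jae, Tao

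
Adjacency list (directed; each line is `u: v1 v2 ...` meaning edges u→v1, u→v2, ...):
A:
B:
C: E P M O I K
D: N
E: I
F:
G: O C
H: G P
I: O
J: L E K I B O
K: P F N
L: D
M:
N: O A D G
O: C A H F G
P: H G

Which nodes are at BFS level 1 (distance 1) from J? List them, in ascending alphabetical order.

B, E, I, K, L, O

Level 0: J
Level 1: B, E, I, K, L, O
Level 2: A, C, D, F, G, H, N, P
Level 3: M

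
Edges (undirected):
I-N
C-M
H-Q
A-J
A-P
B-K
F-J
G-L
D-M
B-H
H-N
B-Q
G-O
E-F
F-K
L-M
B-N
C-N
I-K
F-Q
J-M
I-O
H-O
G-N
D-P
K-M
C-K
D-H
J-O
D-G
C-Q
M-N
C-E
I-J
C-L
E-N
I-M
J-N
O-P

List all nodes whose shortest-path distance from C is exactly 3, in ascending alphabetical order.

A, O, P

Level 0: C
Level 1: E, K, L, M, N, Q
Level 2: B, D, F, G, H, I, J
Level 3: A, O, P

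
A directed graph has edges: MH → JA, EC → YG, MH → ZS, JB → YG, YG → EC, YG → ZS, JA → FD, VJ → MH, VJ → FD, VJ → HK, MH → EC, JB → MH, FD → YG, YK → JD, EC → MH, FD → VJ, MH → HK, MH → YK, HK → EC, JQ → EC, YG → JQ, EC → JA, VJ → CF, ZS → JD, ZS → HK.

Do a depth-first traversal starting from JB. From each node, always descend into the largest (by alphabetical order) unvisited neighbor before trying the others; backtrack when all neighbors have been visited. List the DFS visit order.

JB, YG, ZS, JD, HK, EC, MH, YK, JA, FD, VJ, CF, JQ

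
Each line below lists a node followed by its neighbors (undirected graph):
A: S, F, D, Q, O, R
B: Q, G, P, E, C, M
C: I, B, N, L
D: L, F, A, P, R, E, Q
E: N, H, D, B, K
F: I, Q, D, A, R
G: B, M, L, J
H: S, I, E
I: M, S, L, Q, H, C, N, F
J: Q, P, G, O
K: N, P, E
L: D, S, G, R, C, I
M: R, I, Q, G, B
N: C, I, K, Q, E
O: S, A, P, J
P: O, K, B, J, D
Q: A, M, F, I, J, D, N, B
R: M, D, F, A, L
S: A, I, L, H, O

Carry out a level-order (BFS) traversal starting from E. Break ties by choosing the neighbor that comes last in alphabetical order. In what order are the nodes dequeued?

E -> N -> K -> H -> D -> B -> Q -> I -> C -> P -> S -> R -> L -> F -> A -> M -> G -> J -> O

Visit E; enqueue N, K, H, D, B → queue [N, K, H, D, B]
Visit N; enqueue Q, I, C → queue [K, H, D, B, Q, I, C]
Visit K; enqueue P → queue [H, D, B, Q, I, C, P]
Visit H; enqueue S → queue [D, B, Q, I, C, P, S]
Visit D; enqueue R, L, F, A → queue [B, Q, I, C, P, S, R, L, F, A]
Visit B; enqueue M, G → queue [Q, I, C, P, S, R, L, F, A, M, G]
Visit Q; enqueue J → queue [I, C, P, S, R, L, F, A, M, G, J]
Visit I → queue [C, P, S, R, L, F, A, M, G, J]
Visit C → queue [P, S, R, L, F, A, M, G, J]
Visit P; enqueue O → queue [S, R, L, F, A, M, G, J, O]
Visit S → queue [R, L, F, A, M, G, J, O]
Visit R → queue [L, F, A, M, G, J, O]
Visit L → queue [F, A, M, G, J, O]
Visit F → queue [A, M, G, J, O]
Visit A → queue [M, G, J, O]
Visit M → queue [G, J, O]
Visit G → queue [J, O]
Visit J → queue [O]
Visit O → queue []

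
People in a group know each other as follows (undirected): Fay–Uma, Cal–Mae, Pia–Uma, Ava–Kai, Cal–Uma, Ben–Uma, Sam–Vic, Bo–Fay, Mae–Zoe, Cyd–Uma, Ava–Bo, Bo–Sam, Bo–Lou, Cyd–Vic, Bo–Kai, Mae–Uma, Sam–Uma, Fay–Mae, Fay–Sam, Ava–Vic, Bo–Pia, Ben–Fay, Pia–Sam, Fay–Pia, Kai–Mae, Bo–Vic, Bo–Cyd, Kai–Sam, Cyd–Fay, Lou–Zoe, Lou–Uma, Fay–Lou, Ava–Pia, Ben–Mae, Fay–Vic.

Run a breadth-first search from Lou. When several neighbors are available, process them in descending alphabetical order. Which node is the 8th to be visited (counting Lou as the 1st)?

Pia

Visit Lou; enqueue Zoe, Uma, Fay, Bo → queue [Zoe, Uma, Fay, Bo]
Visit Zoe; enqueue Mae → queue [Uma, Fay, Bo, Mae]
Visit Uma; enqueue Sam, Pia, Cyd, Cal, Ben → queue [Fay, Bo, Mae, Sam, Pia, Cyd, Cal, Ben]
Visit Fay; enqueue Vic → queue [Bo, Mae, Sam, Pia, Cyd, Cal, Ben, Vic]
Visit Bo; enqueue Kai, Ava → queue [Mae, Sam, Pia, Cyd, Cal, Ben, Vic, Kai, Ava]
Visit Mae → queue [Sam, Pia, Cyd, Cal, Ben, Vic, Kai, Ava]
Visit Sam → queue [Pia, Cyd, Cal, Ben, Vic, Kai, Ava]
Visit Pia → queue [Cyd, Cal, Ben, Vic, Kai, Ava]
Visit Cyd → queue [Cal, Ben, Vic, Kai, Ava]
Visit Cal → queue [Ben, Vic, Kai, Ava]
Visit Ben → queue [Vic, Kai, Ava]
Visit Vic → queue [Kai, Ava]
Visit Kai → queue [Ava]
Visit Ava → queue []

Visit order: Lou, Zoe, Uma, Fay, Bo, Mae, Sam, Pia, Cyd, Cal, Ben, Vic, Kai, Ava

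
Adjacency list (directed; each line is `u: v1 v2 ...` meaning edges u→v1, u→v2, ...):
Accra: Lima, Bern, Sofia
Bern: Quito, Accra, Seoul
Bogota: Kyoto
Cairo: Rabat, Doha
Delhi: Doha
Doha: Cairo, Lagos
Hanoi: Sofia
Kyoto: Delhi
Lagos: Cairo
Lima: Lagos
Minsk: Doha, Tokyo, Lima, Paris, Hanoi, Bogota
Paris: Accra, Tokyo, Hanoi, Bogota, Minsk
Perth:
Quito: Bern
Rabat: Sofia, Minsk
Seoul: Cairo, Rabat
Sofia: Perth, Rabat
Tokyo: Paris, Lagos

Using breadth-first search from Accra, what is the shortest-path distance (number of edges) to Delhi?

6

Level 0: Accra
Level 1: Bern, Lima, Sofia
Level 2: Lagos, Perth, Quito, Rabat, Seoul
Level 3: Cairo, Minsk
Level 4: Bogota, Doha, Hanoi, Paris, Tokyo
Level 5: Kyoto
Level 6: Delhi
Delhi first appears at level 6.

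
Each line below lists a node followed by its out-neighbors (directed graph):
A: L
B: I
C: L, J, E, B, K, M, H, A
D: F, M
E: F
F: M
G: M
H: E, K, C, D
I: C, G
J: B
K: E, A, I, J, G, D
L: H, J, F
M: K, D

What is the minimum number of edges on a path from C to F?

Level 0: C
Level 1: A, B, E, H, J, K, L, M
Level 2: D, F, G, I
F first appears at level 2.

2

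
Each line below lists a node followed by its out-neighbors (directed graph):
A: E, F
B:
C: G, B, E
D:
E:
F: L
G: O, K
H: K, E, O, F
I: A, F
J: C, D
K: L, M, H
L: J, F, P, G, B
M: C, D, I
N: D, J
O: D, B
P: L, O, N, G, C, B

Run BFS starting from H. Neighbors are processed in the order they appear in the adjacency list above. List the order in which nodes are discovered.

H K E O F L M D B J P G C I N A

Visit H; enqueue K, E, O, F → queue [K, E, O, F]
Visit K; enqueue L, M → queue [E, O, F, L, M]
Visit E → queue [O, F, L, M]
Visit O; enqueue D, B → queue [F, L, M, D, B]
Visit F → queue [L, M, D, B]
Visit L; enqueue J, P, G → queue [M, D, B, J, P, G]
Visit M; enqueue C, I → queue [D, B, J, P, G, C, I]
Visit D → queue [B, J, P, G, C, I]
Visit B → queue [J, P, G, C, I]
Visit J → queue [P, G, C, I]
Visit P; enqueue N → queue [G, C, I, N]
Visit G → queue [C, I, N]
Visit C → queue [I, N]
Visit I; enqueue A → queue [N, A]
Visit N → queue [A]
Visit A → queue []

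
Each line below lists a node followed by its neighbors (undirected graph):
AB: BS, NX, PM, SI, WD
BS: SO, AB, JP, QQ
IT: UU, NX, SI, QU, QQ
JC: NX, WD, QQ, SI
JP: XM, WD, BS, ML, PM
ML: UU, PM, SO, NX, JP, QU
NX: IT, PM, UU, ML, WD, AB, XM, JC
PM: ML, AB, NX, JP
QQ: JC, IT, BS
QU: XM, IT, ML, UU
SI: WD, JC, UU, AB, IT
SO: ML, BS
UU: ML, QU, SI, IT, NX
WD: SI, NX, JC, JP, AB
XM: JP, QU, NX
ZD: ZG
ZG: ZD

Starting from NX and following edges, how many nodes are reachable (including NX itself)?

BFS from NX visits: NX, IT, PM, UU, ML, WD, AB, XM, JC, SI, QU, QQ, JP, SO, BS
Reachable nodes: 15 of 17 total.

15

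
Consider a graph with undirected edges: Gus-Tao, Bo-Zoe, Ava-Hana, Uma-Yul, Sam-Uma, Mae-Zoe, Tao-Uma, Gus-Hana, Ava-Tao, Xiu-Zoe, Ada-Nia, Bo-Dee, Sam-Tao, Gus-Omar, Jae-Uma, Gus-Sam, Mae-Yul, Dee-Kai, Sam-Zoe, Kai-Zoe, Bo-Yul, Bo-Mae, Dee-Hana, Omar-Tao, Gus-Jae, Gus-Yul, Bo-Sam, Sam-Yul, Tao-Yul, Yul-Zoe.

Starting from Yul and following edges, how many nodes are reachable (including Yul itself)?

15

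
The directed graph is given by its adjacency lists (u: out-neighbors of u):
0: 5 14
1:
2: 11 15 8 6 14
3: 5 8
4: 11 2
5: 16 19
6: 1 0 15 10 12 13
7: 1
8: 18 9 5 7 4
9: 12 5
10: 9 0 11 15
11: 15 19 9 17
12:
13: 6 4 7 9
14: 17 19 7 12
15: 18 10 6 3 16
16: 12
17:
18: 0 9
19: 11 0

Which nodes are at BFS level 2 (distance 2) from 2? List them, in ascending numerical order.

0, 1, 3, 4, 5, 7, 9, 10, 12, 13, 16, 17, 18, 19

Level 0: 2
Level 1: 6, 8, 11, 14, 15
Level 2: 0, 1, 3, 4, 5, 7, 9, 10, 12, 13, 16, 17, 18, 19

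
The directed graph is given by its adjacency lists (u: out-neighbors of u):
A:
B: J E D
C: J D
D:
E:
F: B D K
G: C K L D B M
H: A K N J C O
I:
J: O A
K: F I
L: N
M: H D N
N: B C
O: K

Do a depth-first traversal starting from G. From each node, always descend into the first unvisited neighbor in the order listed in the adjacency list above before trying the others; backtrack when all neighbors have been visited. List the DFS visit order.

Visit G
G → C
C → J
J → O
O → K
K → F
F → B
B → E
B → D
K → I
J → A
G → L
L → N
G → M
M → H

G → C → J → O → K → F → B → E → D → I → A → L → N → M → H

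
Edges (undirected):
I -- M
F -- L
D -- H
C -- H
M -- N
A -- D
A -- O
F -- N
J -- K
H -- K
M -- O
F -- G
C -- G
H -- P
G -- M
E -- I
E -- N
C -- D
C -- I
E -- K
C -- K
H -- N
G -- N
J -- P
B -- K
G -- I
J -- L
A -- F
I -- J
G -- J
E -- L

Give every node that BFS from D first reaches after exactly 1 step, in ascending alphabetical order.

Level 0: D
Level 1: A, C, H
Level 2: F, G, I, K, N, O, P
Level 3: B, E, J, L, M

A, C, H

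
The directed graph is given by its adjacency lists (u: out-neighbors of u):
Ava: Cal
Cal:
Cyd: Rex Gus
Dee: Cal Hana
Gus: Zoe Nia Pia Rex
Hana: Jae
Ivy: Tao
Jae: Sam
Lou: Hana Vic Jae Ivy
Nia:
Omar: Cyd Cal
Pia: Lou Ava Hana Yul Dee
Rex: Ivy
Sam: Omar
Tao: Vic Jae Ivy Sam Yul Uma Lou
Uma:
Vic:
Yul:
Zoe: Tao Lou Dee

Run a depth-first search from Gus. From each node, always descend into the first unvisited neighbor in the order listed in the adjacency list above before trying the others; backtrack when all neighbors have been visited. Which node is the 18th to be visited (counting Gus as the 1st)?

Pia

Visit Gus
Gus → Zoe
Zoe → Tao
Tao → Vic
Tao → Jae
Jae → Sam
Sam → Omar
Omar → Cyd
Cyd → Rex
Rex → Ivy
Omar → Cal
Tao → Yul
Tao → Uma
Tao → Lou
Lou → Hana
Zoe → Dee
Gus → Nia
Gus → Pia
Pia → Ava

Visit order: Gus, Zoe, Tao, Vic, Jae, Sam, Omar, Cyd, Rex, Ivy, Cal, Yul, Uma, Lou, Hana, Dee, Nia, Pia, Ava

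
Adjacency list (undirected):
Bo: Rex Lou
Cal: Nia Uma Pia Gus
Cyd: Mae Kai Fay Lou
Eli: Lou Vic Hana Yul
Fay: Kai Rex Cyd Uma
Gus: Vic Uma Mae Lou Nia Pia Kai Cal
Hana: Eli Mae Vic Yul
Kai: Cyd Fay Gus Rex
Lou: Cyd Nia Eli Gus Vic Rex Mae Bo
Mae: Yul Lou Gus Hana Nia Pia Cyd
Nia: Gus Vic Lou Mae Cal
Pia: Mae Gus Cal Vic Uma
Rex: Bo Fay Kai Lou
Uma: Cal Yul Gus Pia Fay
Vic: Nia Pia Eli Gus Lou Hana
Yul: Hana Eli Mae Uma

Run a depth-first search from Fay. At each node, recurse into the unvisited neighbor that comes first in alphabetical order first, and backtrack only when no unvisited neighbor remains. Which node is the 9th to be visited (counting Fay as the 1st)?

Rex

Visit Fay
Fay → Cyd
Cyd → Kai
Kai → Gus
Gus → Cal
Cal → Nia
Nia → Lou
Lou → Bo
Bo → Rex
Lou → Eli
Eli → Hana
Hana → Mae
Mae → Pia
Pia → Uma
Uma → Yul
Pia → Vic

Visit order: Fay, Cyd, Kai, Gus, Cal, Nia, Lou, Bo, Rex, Eli, Hana, Mae, Pia, Uma, Yul, Vic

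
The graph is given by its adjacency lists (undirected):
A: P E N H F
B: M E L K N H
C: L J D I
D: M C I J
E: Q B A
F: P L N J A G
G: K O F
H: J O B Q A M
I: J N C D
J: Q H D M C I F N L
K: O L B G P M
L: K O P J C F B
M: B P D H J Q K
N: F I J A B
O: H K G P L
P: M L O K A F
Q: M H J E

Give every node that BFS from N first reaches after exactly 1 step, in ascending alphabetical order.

A, B, F, I, J

Level 0: N
Level 1: A, B, F, I, J
Level 2: C, D, E, G, H, K, L, M, P, Q
Level 3: O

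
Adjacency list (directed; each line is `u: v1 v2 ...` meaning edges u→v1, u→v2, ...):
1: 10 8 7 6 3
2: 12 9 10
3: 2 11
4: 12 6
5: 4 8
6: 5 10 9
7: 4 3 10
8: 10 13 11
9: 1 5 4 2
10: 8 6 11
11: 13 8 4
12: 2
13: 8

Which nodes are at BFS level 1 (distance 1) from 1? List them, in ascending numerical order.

Level 0: 1
Level 1: 3, 6, 7, 8, 10
Level 2: 2, 4, 5, 9, 11, 13
Level 3: 12

3, 6, 7, 8, 10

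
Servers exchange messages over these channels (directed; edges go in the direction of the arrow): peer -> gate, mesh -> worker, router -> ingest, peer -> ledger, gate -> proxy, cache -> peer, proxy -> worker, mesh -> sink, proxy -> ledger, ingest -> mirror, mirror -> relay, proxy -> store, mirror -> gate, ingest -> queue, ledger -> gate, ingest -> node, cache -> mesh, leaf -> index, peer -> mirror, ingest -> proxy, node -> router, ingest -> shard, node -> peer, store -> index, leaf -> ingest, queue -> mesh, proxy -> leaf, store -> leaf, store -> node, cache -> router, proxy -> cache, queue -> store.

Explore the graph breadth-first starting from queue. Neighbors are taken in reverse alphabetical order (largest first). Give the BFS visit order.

queue, store, mesh, node, leaf, index, worker, sink, router, peer, ingest, mirror, ledger, gate, shard, proxy, relay, cache

Visit queue; enqueue store, mesh → queue [store, mesh]
Visit store; enqueue node, leaf, index → queue [mesh, node, leaf, index]
Visit mesh; enqueue worker, sink → queue [node, leaf, index, worker, sink]
Visit node; enqueue router, peer → queue [leaf, index, worker, sink, router, peer]
Visit leaf; enqueue ingest → queue [index, worker, sink, router, peer, ingest]
Visit index → queue [worker, sink, router, peer, ingest]
Visit worker → queue [sink, router, peer, ingest]
Visit sink → queue [router, peer, ingest]
Visit router → queue [peer, ingest]
Visit peer; enqueue mirror, ledger, gate → queue [ingest, mirror, ledger, gate]
Visit ingest; enqueue shard, proxy → queue [mirror, ledger, gate, shard, proxy]
Visit mirror; enqueue relay → queue [ledger, gate, shard, proxy, relay]
Visit ledger → queue [gate, shard, proxy, relay]
Visit gate → queue [shard, proxy, relay]
Visit shard → queue [proxy, relay]
Visit proxy; enqueue cache → queue [relay, cache]
Visit relay → queue [cache]
Visit cache → queue []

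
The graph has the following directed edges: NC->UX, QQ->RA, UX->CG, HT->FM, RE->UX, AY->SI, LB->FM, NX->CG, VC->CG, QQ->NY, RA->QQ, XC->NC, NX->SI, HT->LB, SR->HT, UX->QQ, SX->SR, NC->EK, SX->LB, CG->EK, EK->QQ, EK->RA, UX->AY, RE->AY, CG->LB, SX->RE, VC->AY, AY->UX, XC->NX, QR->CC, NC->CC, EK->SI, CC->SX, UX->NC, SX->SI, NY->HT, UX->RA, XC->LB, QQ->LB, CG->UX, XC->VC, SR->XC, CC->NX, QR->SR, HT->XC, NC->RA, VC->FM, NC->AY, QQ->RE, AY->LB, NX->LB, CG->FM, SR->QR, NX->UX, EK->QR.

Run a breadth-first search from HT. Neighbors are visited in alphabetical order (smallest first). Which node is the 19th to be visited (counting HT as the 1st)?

Visit HT; enqueue FM, LB, XC → queue [FM, LB, XC]
Visit FM → queue [LB, XC]
Visit LB → queue [XC]
Visit XC; enqueue NC, NX, VC → queue [NC, NX, VC]
Visit NC; enqueue AY, CC, EK, RA, UX → queue [NX, VC, AY, CC, EK, RA, UX]
Visit NX; enqueue CG, SI → queue [VC, AY, CC, EK, RA, UX, CG, SI]
Visit VC → queue [AY, CC, EK, RA, UX, CG, SI]
Visit AY → queue [CC, EK, RA, UX, CG, SI]
Visit CC; enqueue SX → queue [EK, RA, UX, CG, SI, SX]
Visit EK; enqueue QQ, QR → queue [RA, UX, CG, SI, SX, QQ, QR]
Visit RA → queue [UX, CG, SI, SX, QQ, QR]
Visit UX → queue [CG, SI, SX, QQ, QR]
Visit CG → queue [SI, SX, QQ, QR]
Visit SI → queue [SX, QQ, QR]
Visit SX; enqueue RE, SR → queue [QQ, QR, RE, SR]
Visit QQ; enqueue NY → queue [QR, RE, SR, NY]
Visit QR → queue [RE, SR, NY]
Visit RE → queue [SR, NY]
Visit SR → queue [NY]
Visit NY → queue []

Visit order: HT, FM, LB, XC, NC, NX, VC, AY, CC, EK, RA, UX, CG, SI, SX, QQ, QR, RE, SR, NY

SR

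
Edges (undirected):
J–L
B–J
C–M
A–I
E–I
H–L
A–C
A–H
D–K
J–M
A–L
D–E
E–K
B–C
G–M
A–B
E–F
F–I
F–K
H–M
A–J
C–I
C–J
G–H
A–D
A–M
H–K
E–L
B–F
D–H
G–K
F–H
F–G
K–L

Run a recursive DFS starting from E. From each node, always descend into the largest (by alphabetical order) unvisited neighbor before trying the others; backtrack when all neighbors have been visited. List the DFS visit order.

E L K H M J C I F G B A D

Visit E
E → L
L → K
K → H
H → M
M → J
J → C
C → I
I → F
F → G
F → B
B → A
A → D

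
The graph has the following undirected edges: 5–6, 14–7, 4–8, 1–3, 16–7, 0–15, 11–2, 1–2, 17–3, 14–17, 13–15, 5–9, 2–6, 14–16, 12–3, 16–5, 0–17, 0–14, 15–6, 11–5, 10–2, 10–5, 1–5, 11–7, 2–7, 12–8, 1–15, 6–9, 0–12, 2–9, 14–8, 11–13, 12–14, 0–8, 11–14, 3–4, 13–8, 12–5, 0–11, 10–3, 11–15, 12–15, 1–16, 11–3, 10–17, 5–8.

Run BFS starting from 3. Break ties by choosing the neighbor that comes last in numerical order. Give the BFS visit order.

Visit 3; enqueue 17, 12, 11, 10, 4, 1 → queue [17, 12, 11, 10, 4, 1]
Visit 17; enqueue 14, 0 → queue [12, 11, 10, 4, 1, 14, 0]
Visit 12; enqueue 15, 8, 5 → queue [11, 10, 4, 1, 14, 0, 15, 8, 5]
Visit 11; enqueue 13, 7, 2 → queue [10, 4, 1, 14, 0, 15, 8, 5, 13, 7, 2]
Visit 10 → queue [4, 1, 14, 0, 15, 8, 5, 13, 7, 2]
Visit 4 → queue [1, 14, 0, 15, 8, 5, 13, 7, 2]
Visit 1; enqueue 16 → queue [14, 0, 15, 8, 5, 13, 7, 2, 16]
Visit 14 → queue [0, 15, 8, 5, 13, 7, 2, 16]
Visit 0 → queue [15, 8, 5, 13, 7, 2, 16]
Visit 15; enqueue 6 → queue [8, 5, 13, 7, 2, 16, 6]
Visit 8 → queue [5, 13, 7, 2, 16, 6]
Visit 5; enqueue 9 → queue [13, 7, 2, 16, 6, 9]
Visit 13 → queue [7, 2, 16, 6, 9]
Visit 7 → queue [2, 16, 6, 9]
Visit 2 → queue [16, 6, 9]
Visit 16 → queue [6, 9]
Visit 6 → queue [9]
Visit 9 → queue []

3, 17, 12, 11, 10, 4, 1, 14, 0, 15, 8, 5, 13, 7, 2, 16, 6, 9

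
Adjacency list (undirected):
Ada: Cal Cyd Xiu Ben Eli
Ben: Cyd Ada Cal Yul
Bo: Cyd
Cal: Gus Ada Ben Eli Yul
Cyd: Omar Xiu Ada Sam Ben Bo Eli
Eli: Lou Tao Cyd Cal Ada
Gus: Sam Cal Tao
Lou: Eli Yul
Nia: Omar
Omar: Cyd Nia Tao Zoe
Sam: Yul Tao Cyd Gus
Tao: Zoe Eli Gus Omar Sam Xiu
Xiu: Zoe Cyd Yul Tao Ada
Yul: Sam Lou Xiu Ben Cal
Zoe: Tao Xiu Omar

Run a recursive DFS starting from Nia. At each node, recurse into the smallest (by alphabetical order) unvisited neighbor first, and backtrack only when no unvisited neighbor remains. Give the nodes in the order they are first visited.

Visit Nia
Nia → Omar
Omar → Cyd
Cyd → Ada
Ada → Ben
Ben → Cal
Cal → Eli
Eli → Lou
Lou → Yul
Yul → Sam
Sam → Gus
Gus → Tao
Tao → Xiu
Xiu → Zoe
Cyd → Bo

Nia -> Omar -> Cyd -> Ada -> Ben -> Cal -> Eli -> Lou -> Yul -> Sam -> Gus -> Tao -> Xiu -> Zoe -> Bo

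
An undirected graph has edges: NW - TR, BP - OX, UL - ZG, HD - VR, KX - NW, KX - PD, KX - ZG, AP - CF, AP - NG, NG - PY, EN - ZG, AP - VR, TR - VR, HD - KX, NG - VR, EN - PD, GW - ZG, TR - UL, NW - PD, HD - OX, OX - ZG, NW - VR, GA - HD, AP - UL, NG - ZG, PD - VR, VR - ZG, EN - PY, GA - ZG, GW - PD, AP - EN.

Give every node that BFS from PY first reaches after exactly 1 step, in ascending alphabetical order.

EN, NG

Level 0: PY
Level 1: EN, NG
Level 2: AP, PD, VR, ZG
Level 3: CF, GA, GW, HD, KX, NW, OX, TR, UL
Level 4: BP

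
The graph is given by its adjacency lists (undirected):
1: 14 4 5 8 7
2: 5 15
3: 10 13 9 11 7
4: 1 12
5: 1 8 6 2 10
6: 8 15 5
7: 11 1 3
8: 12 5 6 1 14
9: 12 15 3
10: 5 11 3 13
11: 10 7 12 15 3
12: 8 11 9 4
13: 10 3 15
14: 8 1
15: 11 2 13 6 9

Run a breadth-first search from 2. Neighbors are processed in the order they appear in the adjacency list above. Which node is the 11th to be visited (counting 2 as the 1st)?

14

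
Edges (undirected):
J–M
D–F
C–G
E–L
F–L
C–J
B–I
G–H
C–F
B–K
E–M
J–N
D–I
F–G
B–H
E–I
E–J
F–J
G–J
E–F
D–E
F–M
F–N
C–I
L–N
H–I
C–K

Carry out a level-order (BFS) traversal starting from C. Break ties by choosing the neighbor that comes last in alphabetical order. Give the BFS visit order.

C K J I G F B N M E H D L

Visit C; enqueue K, J, I, G, F → queue [K, J, I, G, F]
Visit K; enqueue B → queue [J, I, G, F, B]
Visit J; enqueue N, M, E → queue [I, G, F, B, N, M, E]
Visit I; enqueue H, D → queue [G, F, B, N, M, E, H, D]
Visit G → queue [F, B, N, M, E, H, D]
Visit F; enqueue L → queue [B, N, M, E, H, D, L]
Visit B → queue [N, M, E, H, D, L]
Visit N → queue [M, E, H, D, L]
Visit M → queue [E, H, D, L]
Visit E → queue [H, D, L]
Visit H → queue [D, L]
Visit D → queue [L]
Visit L → queue []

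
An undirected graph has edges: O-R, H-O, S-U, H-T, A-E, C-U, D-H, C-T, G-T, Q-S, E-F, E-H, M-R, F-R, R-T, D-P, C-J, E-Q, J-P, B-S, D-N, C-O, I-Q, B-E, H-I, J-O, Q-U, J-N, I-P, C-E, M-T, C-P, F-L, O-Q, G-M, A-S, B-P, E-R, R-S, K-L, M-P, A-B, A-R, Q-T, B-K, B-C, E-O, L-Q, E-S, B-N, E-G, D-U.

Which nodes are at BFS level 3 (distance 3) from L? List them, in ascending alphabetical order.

Level 0: L
Level 1: F, K, Q
Level 2: B, E, I, O, R, S, T, U
Level 3: A, C, D, G, H, J, M, N, P

A, C, D, G, H, J, M, N, P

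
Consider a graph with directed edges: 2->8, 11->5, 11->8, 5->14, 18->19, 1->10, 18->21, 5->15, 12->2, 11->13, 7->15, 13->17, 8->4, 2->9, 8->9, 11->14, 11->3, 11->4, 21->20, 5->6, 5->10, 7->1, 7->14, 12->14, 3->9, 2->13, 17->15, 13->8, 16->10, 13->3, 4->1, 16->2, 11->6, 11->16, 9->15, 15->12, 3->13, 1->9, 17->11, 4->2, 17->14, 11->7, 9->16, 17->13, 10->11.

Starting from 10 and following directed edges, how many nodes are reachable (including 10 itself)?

BFS from 10 visits: 10, 11, 3, 4, 5, 6, 7, 8, 13, 14, 16, 9, 1, 2, 15, 17, 12
Reachable nodes: 17 of 21 total.

17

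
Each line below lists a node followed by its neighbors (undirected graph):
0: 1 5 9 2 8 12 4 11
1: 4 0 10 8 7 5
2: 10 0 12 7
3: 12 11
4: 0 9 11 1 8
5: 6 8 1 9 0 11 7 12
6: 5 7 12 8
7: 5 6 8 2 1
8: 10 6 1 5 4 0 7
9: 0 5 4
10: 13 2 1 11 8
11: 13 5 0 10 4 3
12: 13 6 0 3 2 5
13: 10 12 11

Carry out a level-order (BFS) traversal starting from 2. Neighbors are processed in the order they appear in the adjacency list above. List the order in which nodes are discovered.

Visit 2; enqueue 10, 0, 12, 7 → queue [10, 0, 12, 7]
Visit 10; enqueue 13, 1, 11, 8 → queue [0, 12, 7, 13, 1, 11, 8]
Visit 0; enqueue 5, 9, 4 → queue [12, 7, 13, 1, 11, 8, 5, 9, 4]
Visit 12; enqueue 6, 3 → queue [7, 13, 1, 11, 8, 5, 9, 4, 6, 3]
Visit 7 → queue [13, 1, 11, 8, 5, 9, 4, 6, 3]
Visit 13 → queue [1, 11, 8, 5, 9, 4, 6, 3]
Visit 1 → queue [11, 8, 5, 9, 4, 6, 3]
Visit 11 → queue [8, 5, 9, 4, 6, 3]
Visit 8 → queue [5, 9, 4, 6, 3]
Visit 5 → queue [9, 4, 6, 3]
Visit 9 → queue [4, 6, 3]
Visit 4 → queue [6, 3]
Visit 6 → queue [3]
Visit 3 → queue []

2, 10, 0, 12, 7, 13, 1, 11, 8, 5, 9, 4, 6, 3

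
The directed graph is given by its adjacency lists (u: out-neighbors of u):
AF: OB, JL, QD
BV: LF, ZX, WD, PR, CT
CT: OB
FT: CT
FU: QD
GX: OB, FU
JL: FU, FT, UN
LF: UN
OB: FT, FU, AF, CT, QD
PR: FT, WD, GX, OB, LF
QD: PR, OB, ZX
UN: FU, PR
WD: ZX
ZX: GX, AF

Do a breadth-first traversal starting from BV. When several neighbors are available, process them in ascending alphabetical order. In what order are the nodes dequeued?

BV CT LF PR WD ZX OB UN FT GX AF FU QD JL

Visit BV; enqueue CT, LF, PR, WD, ZX → queue [CT, LF, PR, WD, ZX]
Visit CT; enqueue OB → queue [LF, PR, WD, ZX, OB]
Visit LF; enqueue UN → queue [PR, WD, ZX, OB, UN]
Visit PR; enqueue FT, GX → queue [WD, ZX, OB, UN, FT, GX]
Visit WD → queue [ZX, OB, UN, FT, GX]
Visit ZX; enqueue AF → queue [OB, UN, FT, GX, AF]
Visit OB; enqueue FU, QD → queue [UN, FT, GX, AF, FU, QD]
Visit UN → queue [FT, GX, AF, FU, QD]
Visit FT → queue [GX, AF, FU, QD]
Visit GX → queue [AF, FU, QD]
Visit AF; enqueue JL → queue [FU, QD, JL]
Visit FU → queue [QD, JL]
Visit QD → queue [JL]
Visit JL → queue []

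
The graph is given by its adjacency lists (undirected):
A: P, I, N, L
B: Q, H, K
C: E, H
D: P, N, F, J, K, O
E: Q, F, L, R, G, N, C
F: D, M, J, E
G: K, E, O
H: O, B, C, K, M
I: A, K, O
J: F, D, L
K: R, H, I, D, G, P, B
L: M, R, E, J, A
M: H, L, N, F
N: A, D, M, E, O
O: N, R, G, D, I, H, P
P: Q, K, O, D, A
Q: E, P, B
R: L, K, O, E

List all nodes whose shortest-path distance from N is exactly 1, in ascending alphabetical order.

A, D, E, M, O

Level 0: N
Level 1: A, D, E, M, O
Level 2: C, F, G, H, I, J, K, L, P, Q, R
Level 3: B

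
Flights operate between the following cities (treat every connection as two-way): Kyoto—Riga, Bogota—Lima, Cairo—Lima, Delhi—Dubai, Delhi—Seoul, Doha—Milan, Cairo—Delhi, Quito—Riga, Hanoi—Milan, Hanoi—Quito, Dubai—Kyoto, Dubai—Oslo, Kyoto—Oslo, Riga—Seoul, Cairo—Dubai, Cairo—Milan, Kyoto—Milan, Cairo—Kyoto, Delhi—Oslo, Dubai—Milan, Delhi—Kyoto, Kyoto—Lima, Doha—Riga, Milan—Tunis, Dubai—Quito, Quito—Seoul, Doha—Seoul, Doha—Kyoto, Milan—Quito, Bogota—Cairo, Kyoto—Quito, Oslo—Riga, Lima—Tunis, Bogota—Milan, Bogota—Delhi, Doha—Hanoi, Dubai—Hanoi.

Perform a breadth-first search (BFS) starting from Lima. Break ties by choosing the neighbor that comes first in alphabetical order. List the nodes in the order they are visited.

Lima Bogota Cairo Kyoto Tunis Delhi Milan Dubai Doha Oslo Quito Riga Seoul Hanoi

Visit Lima; enqueue Bogota, Cairo, Kyoto, Tunis → queue [Bogota, Cairo, Kyoto, Tunis]
Visit Bogota; enqueue Delhi, Milan → queue [Cairo, Kyoto, Tunis, Delhi, Milan]
Visit Cairo; enqueue Dubai → queue [Kyoto, Tunis, Delhi, Milan, Dubai]
Visit Kyoto; enqueue Doha, Oslo, Quito, Riga → queue [Tunis, Delhi, Milan, Dubai, Doha, Oslo, Quito, Riga]
Visit Tunis → queue [Delhi, Milan, Dubai, Doha, Oslo, Quito, Riga]
Visit Delhi; enqueue Seoul → queue [Milan, Dubai, Doha, Oslo, Quito, Riga, Seoul]
Visit Milan; enqueue Hanoi → queue [Dubai, Doha, Oslo, Quito, Riga, Seoul, Hanoi]
Visit Dubai → queue [Doha, Oslo, Quito, Riga, Seoul, Hanoi]
Visit Doha → queue [Oslo, Quito, Riga, Seoul, Hanoi]
Visit Oslo → queue [Quito, Riga, Seoul, Hanoi]
Visit Quito → queue [Riga, Seoul, Hanoi]
Visit Riga → queue [Seoul, Hanoi]
Visit Seoul → queue [Hanoi]
Visit Hanoi → queue []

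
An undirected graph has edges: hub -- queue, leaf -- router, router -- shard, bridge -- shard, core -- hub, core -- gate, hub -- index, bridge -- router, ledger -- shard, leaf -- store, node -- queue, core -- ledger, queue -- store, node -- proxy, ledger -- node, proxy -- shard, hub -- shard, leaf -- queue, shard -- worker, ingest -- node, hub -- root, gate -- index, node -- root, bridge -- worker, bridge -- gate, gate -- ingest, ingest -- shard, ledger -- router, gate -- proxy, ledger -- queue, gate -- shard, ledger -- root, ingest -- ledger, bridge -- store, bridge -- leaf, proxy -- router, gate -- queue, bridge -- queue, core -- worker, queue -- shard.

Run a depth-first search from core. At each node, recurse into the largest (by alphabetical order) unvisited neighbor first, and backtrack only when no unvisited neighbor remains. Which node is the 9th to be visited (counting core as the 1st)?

Visit core
core → worker
worker → shard
shard → router
router → proxy
proxy → node
node → root
root → ledger
ledger → queue
queue → store
store → leaf
leaf → bridge
bridge → gate
gate → ingest
gate → index
index → hub

Visit order: core, worker, shard, router, proxy, node, root, ledger, queue, store, leaf, bridge, gate, ingest, index, hub

queue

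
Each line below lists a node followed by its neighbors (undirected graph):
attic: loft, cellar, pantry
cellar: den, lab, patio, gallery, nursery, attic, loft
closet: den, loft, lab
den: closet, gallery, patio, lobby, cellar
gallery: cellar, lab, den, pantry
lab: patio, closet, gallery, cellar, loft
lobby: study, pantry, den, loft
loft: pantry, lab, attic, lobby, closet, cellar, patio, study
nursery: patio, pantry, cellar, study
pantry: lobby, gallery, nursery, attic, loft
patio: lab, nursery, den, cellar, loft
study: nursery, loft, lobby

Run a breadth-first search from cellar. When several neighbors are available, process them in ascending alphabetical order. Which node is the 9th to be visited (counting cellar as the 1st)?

Visit cellar; enqueue attic, den, gallery, lab, loft, nursery, patio → queue [attic, den, gallery, lab, loft, nursery, patio]
Visit attic; enqueue pantry → queue [den, gallery, lab, loft, nursery, patio, pantry]
Visit den; enqueue closet, lobby → queue [gallery, lab, loft, nursery, patio, pantry, closet, lobby]
Visit gallery → queue [lab, loft, nursery, patio, pantry, closet, lobby]
Visit lab → queue [loft, nursery, patio, pantry, closet, lobby]
Visit loft; enqueue study → queue [nursery, patio, pantry, closet, lobby, study]
Visit nursery → queue [patio, pantry, closet, lobby, study]
Visit patio → queue [pantry, closet, lobby, study]
Visit pantry → queue [closet, lobby, study]
Visit closet → queue [lobby, study]
Visit lobby → queue [study]
Visit study → queue []

Visit order: cellar, attic, den, gallery, lab, loft, nursery, patio, pantry, closet, lobby, study

pantry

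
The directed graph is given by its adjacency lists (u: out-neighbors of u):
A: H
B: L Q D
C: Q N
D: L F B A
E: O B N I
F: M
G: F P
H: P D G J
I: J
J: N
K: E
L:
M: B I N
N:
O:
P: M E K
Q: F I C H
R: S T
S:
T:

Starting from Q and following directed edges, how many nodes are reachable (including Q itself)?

17

BFS from Q visits: Q, F, I, C, H, M, J, N, P, D, G, B, E, K, L, A, O
Reachable nodes: 17 of 20 total.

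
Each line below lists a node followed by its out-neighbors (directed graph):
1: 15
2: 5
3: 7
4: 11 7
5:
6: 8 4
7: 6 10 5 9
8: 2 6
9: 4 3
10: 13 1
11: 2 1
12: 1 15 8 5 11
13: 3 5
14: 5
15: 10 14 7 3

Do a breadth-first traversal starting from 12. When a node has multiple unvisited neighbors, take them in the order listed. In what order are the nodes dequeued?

Visit 12; enqueue 1, 15, 8, 5, 11 → queue [1, 15, 8, 5, 11]
Visit 1 → queue [15, 8, 5, 11]
Visit 15; enqueue 10, 14, 7, 3 → queue [8, 5, 11, 10, 14, 7, 3]
Visit 8; enqueue 2, 6 → queue [5, 11, 10, 14, 7, 3, 2, 6]
Visit 5 → queue [11, 10, 14, 7, 3, 2, 6]
Visit 11 → queue [10, 14, 7, 3, 2, 6]
Visit 10; enqueue 13 → queue [14, 7, 3, 2, 6, 13]
Visit 14 → queue [7, 3, 2, 6, 13]
Visit 7; enqueue 9 → queue [3, 2, 6, 13, 9]
Visit 3 → queue [2, 6, 13, 9]
Visit 2 → queue [6, 13, 9]
Visit 6; enqueue 4 → queue [13, 9, 4]
Visit 13 → queue [9, 4]
Visit 9 → queue [4]
Visit 4 → queue []

12, 1, 15, 8, 5, 11, 10, 14, 7, 3, 2, 6, 13, 9, 4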